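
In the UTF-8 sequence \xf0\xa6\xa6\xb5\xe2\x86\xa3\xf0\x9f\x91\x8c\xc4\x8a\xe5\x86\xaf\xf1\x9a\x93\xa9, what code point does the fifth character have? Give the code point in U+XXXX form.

Offset 0: leading byte 0xF0 = 11110000 → 4-byte char #1 = F0 A6 A6 B5.
Offset 4: leading byte 0xE2 = 11100010 → 3-byte char #2 = E2 86 A3.
Offset 7: leading byte 0xF0 = 11110000 → 4-byte char #3 = F0 9F 91 8C.
Offset 11: leading byte 0xC4 = 11000100 → 2-byte char #4 = C4 8A.
Offset 13: leading byte 0xE5 = 11100101 → 3-byte char #5 = E5 86 AF.
Leading byte 0xE5 = 11100101 matches 1110xxxx → 3-byte sequence.
Byte 1: 0xE5 = 11100101, payload 0101 (4 bits).
Byte 2: 0x86 = 10000110 (10xxxxxx ✓), payload 000110.
Byte 3: 0xAF = 10101111 (10xxxxxx ✓), payload 101111.
Concatenate: 0101000110101111 = 0x51AF (16 bits → U+51AF).

U+51AF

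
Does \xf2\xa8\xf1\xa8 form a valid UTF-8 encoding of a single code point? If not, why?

invalid (non-continuation byte where continuation expected)

Leading byte 0xF2 = 11110010 → 4-byte form.
Byte 3 is 0xF1 = 11110001, which is not 10xxxxxx — expected a continuation byte.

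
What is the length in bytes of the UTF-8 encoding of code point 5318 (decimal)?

3

U+14C6 = 0x14C6. UTF-8 uses 1 byte below 0x80, 2 below 0x800, 3 below 0x10000, 4 up to 0x10FFFF. 0x14C6 is in U+0800–U+FFFF → 3 bytes.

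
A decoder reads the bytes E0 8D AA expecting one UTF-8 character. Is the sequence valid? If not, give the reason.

invalid (overlong encoding)

Leading byte 0xE0 = 11100000 → 3-byte form.
Continuation bytes all match 10xxxxxx. Payload decodes to 0x36A.
But 0x36A < 0x800, the minimum for a 3-byte sequence — this is an overlong encoding.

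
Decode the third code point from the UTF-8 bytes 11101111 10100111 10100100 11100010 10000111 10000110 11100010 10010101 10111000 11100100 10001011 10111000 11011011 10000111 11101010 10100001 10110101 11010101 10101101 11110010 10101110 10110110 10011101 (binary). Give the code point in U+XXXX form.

U+2578

Offset 0: leading byte 0xEF = 11101111 → 3-byte char #1 = EF A7 A4.
Offset 3: leading byte 0xE2 = 11100010 → 3-byte char #2 = E2 87 86.
Offset 6: leading byte 0xE2 = 11100010 → 3-byte char #3 = E2 95 B8.
Leading byte 0xE2 = 11100010 matches 1110xxxx → 3-byte sequence.
Byte 1: 0xE2 = 11100010, payload 0010 (4 bits).
Byte 2: 0x95 = 10010101 (10xxxxxx ✓), payload 010101.
Byte 3: 0xB8 = 10111000 (10xxxxxx ✓), payload 111000.
Concatenate: 0010010101111000 = 0x2578 (16 bits → U+2578).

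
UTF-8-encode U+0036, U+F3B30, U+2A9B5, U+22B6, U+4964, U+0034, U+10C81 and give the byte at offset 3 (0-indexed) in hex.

0xAC

U+0036 → 1-byte form 36 at offsets 0–0.
U+F3B30 → 4-byte form F3 B3 AC B0 at offsets 1–4.
Offset 3 falls in char 2's range; it's byte 3 of F3 B3 AC B0 = 0xAC.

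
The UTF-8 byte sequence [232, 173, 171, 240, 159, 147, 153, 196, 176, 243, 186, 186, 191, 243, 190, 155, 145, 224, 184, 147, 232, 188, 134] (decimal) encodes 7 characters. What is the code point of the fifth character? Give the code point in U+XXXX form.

U+FE6D1

Offset 0: leading byte 0xE8 = 11101000 → 3-byte char #1 = E8 AD AB.
Offset 3: leading byte 0xF0 = 11110000 → 4-byte char #2 = F0 9F 93 99.
Offset 7: leading byte 0xC4 = 11000100 → 2-byte char #3 = C4 B0.
Offset 9: leading byte 0xF3 = 11110011 → 4-byte char #4 = F3 BA BA BF.
Offset 13: leading byte 0xF3 = 11110011 → 4-byte char #5 = F3 BE 9B 91.
Leading byte 0xF3 = 11110011 matches 11110xxx → 4-byte sequence.
Byte 1: 0xF3 = 11110011, payload 011 (3 bits).
Byte 2: 0xBE = 10111110 (10xxxxxx ✓), payload 111110.
Byte 3: 0x9B = 10011011 (10xxxxxx ✓), payload 011011.
Byte 4: 0x91 = 10010001 (10xxxxxx ✓), payload 010001.
Concatenate: 011111110011011010001 = 0xFE6D1 (21 bits → U+FE6D1).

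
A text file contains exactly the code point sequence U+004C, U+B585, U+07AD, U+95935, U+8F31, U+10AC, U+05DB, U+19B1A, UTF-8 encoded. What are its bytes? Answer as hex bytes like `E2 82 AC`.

4C EB 96 85 DE AD F2 95 A4 B5 E8 BC B1 E1 82 AC D7 9B F0 99 AC 9A

U+004C: 1-byte form → 4C.
U+B585: 3-byte form → EB 96 85.
U+07AD: 2-byte form → DE AD.
U+95935: 4-byte form → F2 95 A4 B5.
U+8F31: 3-byte form → E8 BC B1.
U+10AC: 3-byte form → E1 82 AC.
U+05DB: 2-byte form → D7 9B.
U+19B1A: 4-byte form → F0 99 AC 9A.
Concatenated (22 bytes): 4C EB 96 85 DE AD F2 95 A4 B5 E8 BC B1 E1 82 AC D7 9B F0 99 AC 9A.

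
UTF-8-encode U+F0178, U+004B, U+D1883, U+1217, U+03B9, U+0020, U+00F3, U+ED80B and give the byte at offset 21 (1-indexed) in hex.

1-indexed offset 21 is 0-indexed offset 20.
U+F0178 → 4-byte form F3 B0 85 B8 at offsets 0–3.
U+004B → 1-byte form 4B at offsets 4–4.
U+D1883 → 4-byte form F3 91 A2 83 at offsets 5–8.
U+1217 → 3-byte form E1 88 97 at offsets 9–11.
U+03B9 → 2-byte form CE B9 at offsets 12–13.
U+0020 → 1-byte form 20 at offsets 14–14.
U+00F3 → 2-byte form C3 B3 at offsets 15–16.
U+ED80B → 4-byte form F3 AD A0 8B at offsets 17–20.
Offset 20 falls in char 8's range; it's byte 4 of F3 AD A0 8B = 0x8B.

0x8B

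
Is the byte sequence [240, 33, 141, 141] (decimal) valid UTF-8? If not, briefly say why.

Leading byte 0xF0 = 11110000 → 4-byte form.
Byte 2 is 0x21 = 00100001, which is not 10xxxxxx — expected a continuation byte.

invalid (non-continuation byte where continuation expected)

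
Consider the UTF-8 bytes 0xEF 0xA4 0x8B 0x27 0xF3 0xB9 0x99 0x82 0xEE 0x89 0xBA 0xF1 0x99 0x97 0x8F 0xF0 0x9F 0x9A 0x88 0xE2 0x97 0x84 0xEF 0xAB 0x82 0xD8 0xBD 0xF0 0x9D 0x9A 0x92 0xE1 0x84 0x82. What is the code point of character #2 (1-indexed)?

U+0027

Offset 0: leading byte 0xEF = 11101111 → 3-byte char #1 = EF A4 8B.
Offset 3: leading byte 0x27 = 00100111 → 1-byte char #2 = 27.
Leading byte 0x27 = 00100111 matches 0xxxxxxx → 1-byte sequence.
Byte 1: 0x27 = 00100111, payload 0100111 (7 bits).
Concatenate: 0100111 = 0x27 (7 bits → U+0027).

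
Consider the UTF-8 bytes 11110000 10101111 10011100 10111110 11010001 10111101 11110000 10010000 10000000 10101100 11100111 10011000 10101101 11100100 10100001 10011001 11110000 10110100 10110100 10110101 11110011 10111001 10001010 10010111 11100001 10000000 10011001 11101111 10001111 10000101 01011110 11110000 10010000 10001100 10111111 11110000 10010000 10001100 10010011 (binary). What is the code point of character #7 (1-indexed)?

Offset 0: leading byte 0xF0 = 11110000 → 4-byte char #1 = F0 AF 9C BE.
Offset 4: leading byte 0xD1 = 11010001 → 2-byte char #2 = D1 BD.
Offset 6: leading byte 0xF0 = 11110000 → 4-byte char #3 = F0 90 80 AC.
Offset 10: leading byte 0xE7 = 11100111 → 3-byte char #4 = E7 98 AD.
Offset 13: leading byte 0xE4 = 11100100 → 3-byte char #5 = E4 A1 99.
Offset 16: leading byte 0xF0 = 11110000 → 4-byte char #6 = F0 B4 B4 B5.
Offset 20: leading byte 0xF3 = 11110011 → 4-byte char #7 = F3 B9 8A 97.
Leading byte 0xF3 = 11110011 matches 11110xxx → 4-byte sequence.
Byte 1: 0xF3 = 11110011, payload 011 (3 bits).
Byte 2: 0xB9 = 10111001 (10xxxxxx ✓), payload 111001.
Byte 3: 0x8A = 10001010 (10xxxxxx ✓), payload 001010.
Byte 4: 0x97 = 10010111 (10xxxxxx ✓), payload 010111.
Concatenate: 011111001001010010111 = 0xF9297 (21 bits → U+F9297).

U+F9297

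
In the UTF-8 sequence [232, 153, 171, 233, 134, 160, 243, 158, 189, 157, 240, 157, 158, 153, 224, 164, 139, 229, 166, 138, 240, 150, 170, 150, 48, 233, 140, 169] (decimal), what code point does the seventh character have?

Offset 0: leading byte 0xE8 = 11101000 → 3-byte char #1 = E8 99 AB.
Offset 3: leading byte 0xE9 = 11101001 → 3-byte char #2 = E9 86 A0.
Offset 6: leading byte 0xF3 = 11110011 → 4-byte char #3 = F3 9E BD 9D.
Offset 10: leading byte 0xF0 = 11110000 → 4-byte char #4 = F0 9D 9E 99.
Offset 14: leading byte 0xE0 = 11100000 → 3-byte char #5 = E0 A4 8B.
Offset 17: leading byte 0xE5 = 11100101 → 3-byte char #6 = E5 A6 8A.
Offset 20: leading byte 0xF0 = 11110000 → 4-byte char #7 = F0 96 AA 96.
Leading byte 0xF0 = 11110000 matches 11110xxx → 4-byte sequence.
Byte 1: 0xF0 = 11110000, payload 000 (3 bits).
Byte 2: 0x96 = 10010110 (10xxxxxx ✓), payload 010110.
Byte 3: 0xAA = 10101010 (10xxxxxx ✓), payload 101010.
Byte 4: 0x96 = 10010110 (10xxxxxx ✓), payload 010110.
Concatenate: 000010110101010010110 = 0x16A96 (21 bits → U+16A96).

U+16A96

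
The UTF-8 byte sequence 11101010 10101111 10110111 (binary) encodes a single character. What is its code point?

U+ABF7

Leading byte 0xEA = 11101010 matches 1110xxxx → 3-byte sequence.
Byte 1: 0xEA = 11101010, payload 1010 (4 bits).
Byte 2: 0xAF = 10101111 (10xxxxxx ✓), payload 101111.
Byte 3: 0xB7 = 10110111 (10xxxxxx ✓), payload 110111.
Concatenate: 1010101111110111 = 0xABF7 (16 bits → U+ABF7).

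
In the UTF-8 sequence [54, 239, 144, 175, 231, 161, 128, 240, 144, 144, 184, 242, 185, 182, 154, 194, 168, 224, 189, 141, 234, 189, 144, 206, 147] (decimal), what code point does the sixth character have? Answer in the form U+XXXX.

U+00A8

Offset 0: leading byte 0x36 = 00110110 → 1-byte char #1 = 36.
Offset 1: leading byte 0xEF = 11101111 → 3-byte char #2 = EF 90 AF.
Offset 4: leading byte 0xE7 = 11100111 → 3-byte char #3 = E7 A1 80.
Offset 7: leading byte 0xF0 = 11110000 → 4-byte char #4 = F0 90 90 B8.
Offset 11: leading byte 0xF2 = 11110010 → 4-byte char #5 = F2 B9 B6 9A.
Offset 15: leading byte 0xC2 = 11000010 → 2-byte char #6 = C2 A8.
Leading byte 0xC2 = 11000010 matches 110xxxxx → 2-byte sequence.
Byte 1: 0xC2 = 11000010, payload 00010 (5 bits).
Byte 2: 0xA8 = 10101000 (10xxxxxx ✓), payload 101000.
Concatenate: 00010101000 = 0xA8 (11 bits → U+00A8).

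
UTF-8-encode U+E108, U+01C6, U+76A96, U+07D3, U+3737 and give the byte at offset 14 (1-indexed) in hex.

0xB7

1-indexed offset 14 is 0-indexed offset 13.
U+E108 → 3-byte form EE 84 88 at offsets 0–2.
U+01C6 → 2-byte form C7 86 at offsets 3–4.
U+76A96 → 4-byte form F1 B6 AA 96 at offsets 5–8.
U+07D3 → 2-byte form DF 93 at offsets 9–10.
U+3737 → 3-byte form E3 9C B7 at offsets 11–13.
Offset 13 falls in char 5's range; it's byte 3 of E3 9C B7 = 0xB7.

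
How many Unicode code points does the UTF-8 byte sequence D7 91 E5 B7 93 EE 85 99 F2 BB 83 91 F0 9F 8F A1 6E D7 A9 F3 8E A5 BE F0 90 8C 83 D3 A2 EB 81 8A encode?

11

Byte at offset 0: 0xD7 = 11010111 → 2-byte char (#1). Advance 2.
Byte at offset 2: 0xE5 = 11100101 → 3-byte char (#2). Advance 3.
Byte at offset 5: 0xEE = 11101110 → 3-byte char (#3). Advance 3.
Byte at offset 8: 0xF2 = 11110010 → 4-byte char (#4). Advance 4.
Byte at offset 12: 0xF0 = 11110000 → 4-byte char (#5). Advance 4.
Byte at offset 16: 0x6E = 01101110 → 1-byte char (#6). Advance 1.
Byte at offset 17: 0xD7 = 11010111 → 2-byte char (#7). Advance 2.
Byte at offset 19: 0xF3 = 11110011 → 4-byte char (#8). Advance 4.
Byte at offset 23: 0xF0 = 11110000 → 4-byte char (#9). Advance 4.
Byte at offset 27: 0xD3 = 11010011 → 2-byte char (#10). Advance 2.
Byte at offset 29: 0xEB = 11101011 → 3-byte char (#11). Advance 3.
Reached end at offset 32 after 11 code points.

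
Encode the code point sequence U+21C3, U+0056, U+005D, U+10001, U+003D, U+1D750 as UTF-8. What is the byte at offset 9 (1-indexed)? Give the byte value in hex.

0x81

1-indexed offset 9 is 0-indexed offset 8.
U+21C3 → 3-byte form E2 87 83 at offsets 0–2.
U+0056 → 1-byte form 56 at offsets 3–3.
U+005D → 1-byte form 5D at offsets 4–4.
U+10001 → 4-byte form F0 90 80 81 at offsets 5–8.
Offset 8 falls in char 4's range; it's byte 4 of F0 90 80 81 = 0x81.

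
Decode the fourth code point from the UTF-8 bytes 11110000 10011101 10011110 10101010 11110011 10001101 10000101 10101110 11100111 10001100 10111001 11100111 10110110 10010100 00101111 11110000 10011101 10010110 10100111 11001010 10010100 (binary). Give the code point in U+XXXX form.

Offset 0: leading byte 0xF0 = 11110000 → 4-byte char #1 = F0 9D 9E AA.
Offset 4: leading byte 0xF3 = 11110011 → 4-byte char #2 = F3 8D 85 AE.
Offset 8: leading byte 0xE7 = 11100111 → 3-byte char #3 = E7 8C B9.
Offset 11: leading byte 0xE7 = 11100111 → 3-byte char #4 = E7 B6 94.
Leading byte 0xE7 = 11100111 matches 1110xxxx → 3-byte sequence.
Byte 1: 0xE7 = 11100111, payload 0111 (4 bits).
Byte 2: 0xB6 = 10110110 (10xxxxxx ✓), payload 110110.
Byte 3: 0x94 = 10010100 (10xxxxxx ✓), payload 010100.
Concatenate: 0111110110010100 = 0x7D94 (16 bits → U+7D94).

U+7D94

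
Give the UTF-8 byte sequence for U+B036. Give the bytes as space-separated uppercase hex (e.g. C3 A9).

EB 80 B6

U+B036 = 0xB036 = 45110 decimal. In range U+0800–U+FFFF → 3-byte form: 1110xxxx 10xxxxxx 10xxxxxx.
Binary (16 bits): 1011000000110110.
Split 4+6+6: 1011 | 000000 | 110110.
Byte 1: 11101011 = 0xEB.
Byte 2: 10000000 = 0x80.
Byte 3: 10110110 = 0xB6.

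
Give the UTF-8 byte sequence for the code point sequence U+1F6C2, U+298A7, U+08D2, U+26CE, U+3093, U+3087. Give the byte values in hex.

U+1F6C2: 4-byte form → F0 9F 9B 82.
U+298A7: 4-byte form → F0 A9 A2 A7.
U+08D2: 3-byte form → E0 A3 92.
U+26CE: 3-byte form → E2 9B 8E.
U+3093: 3-byte form → E3 82 93.
U+3087: 3-byte form → E3 82 87.
Concatenated (20 bytes): F0 9F 9B 82 F0 A9 A2 A7 E0 A3 92 E2 9B 8E E3 82 93 E3 82 87.

F0 9F 9B 82 F0 A9 A2 A7 E0 A3 92 E2 9B 8E E3 82 93 E3 82 87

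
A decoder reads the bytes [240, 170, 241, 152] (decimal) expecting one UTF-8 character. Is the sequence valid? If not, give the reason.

invalid (non-continuation byte where continuation expected)

Leading byte 0xF0 = 11110000 → 4-byte form.
Byte 3 is 0xF1 = 11110001, which is not 10xxxxxx — expected a continuation byte.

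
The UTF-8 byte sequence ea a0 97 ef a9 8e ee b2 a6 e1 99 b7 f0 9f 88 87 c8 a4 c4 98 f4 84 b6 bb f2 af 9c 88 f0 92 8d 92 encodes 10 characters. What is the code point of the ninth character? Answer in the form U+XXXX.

Offset 0: leading byte 0xEA = 11101010 → 3-byte char #1 = EA A0 97.
Offset 3: leading byte 0xEF = 11101111 → 3-byte char #2 = EF A9 8E.
Offset 6: leading byte 0xEE = 11101110 → 3-byte char #3 = EE B2 A6.
Offset 9: leading byte 0xE1 = 11100001 → 3-byte char #4 = E1 99 B7.
Offset 12: leading byte 0xF0 = 11110000 → 4-byte char #5 = F0 9F 88 87.
Offset 16: leading byte 0xC8 = 11001000 → 2-byte char #6 = C8 A4.
Offset 18: leading byte 0xC4 = 11000100 → 2-byte char #7 = C4 98.
Offset 20: leading byte 0xF4 = 11110100 → 4-byte char #8 = F4 84 B6 BB.
Offset 24: leading byte 0xF2 = 11110010 → 4-byte char #9 = F2 AF 9C 88.
Leading byte 0xF2 = 11110010 matches 11110xxx → 4-byte sequence.
Byte 1: 0xF2 = 11110010, payload 010 (3 bits).
Byte 2: 0xAF = 10101111 (10xxxxxx ✓), payload 101111.
Byte 3: 0x9C = 10011100 (10xxxxxx ✓), payload 011100.
Byte 4: 0x88 = 10001000 (10xxxxxx ✓), payload 001000.
Concatenate: 010101111011100001000 = 0xAF708 (21 bits → U+AF708).

U+AF708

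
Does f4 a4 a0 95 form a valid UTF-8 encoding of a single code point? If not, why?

Leading byte 0xF4 = 11110100 → 4-byte form.
Payload = 0x124815, which exceeds U+10FFFF, the maximum Unicode code point. (Leading bytes F5–FF, or F4 followed by ≥ 0x90, are invalid.)

invalid (encodes a value above U+10FFFF)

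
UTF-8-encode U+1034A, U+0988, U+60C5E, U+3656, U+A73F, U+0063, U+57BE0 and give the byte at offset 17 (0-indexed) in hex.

0x63

U+1034A → 4-byte form F0 90 8D 8A at offsets 0–3.
U+0988 → 3-byte form E0 A6 88 at offsets 4–6.
U+60C5E → 4-byte form F1 A0 B1 9E at offsets 7–10.
U+3656 → 3-byte form E3 99 96 at offsets 11–13.
U+A73F → 3-byte form EA 9C BF at offsets 14–16.
U+0063 → 1-byte form 63 at offsets 17–17.
Offset 17 falls in char 6's range; it's byte 1 of 63 = 0x63.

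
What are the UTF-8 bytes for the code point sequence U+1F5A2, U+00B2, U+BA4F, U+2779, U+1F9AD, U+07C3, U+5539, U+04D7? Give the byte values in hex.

U+1F5A2: 4-byte form → F0 9F 96 A2.
U+00B2: 2-byte form → C2 B2.
U+BA4F: 3-byte form → EB A9 8F.
U+2779: 3-byte form → E2 9D B9.
U+1F9AD: 4-byte form → F0 9F A6 AD.
U+07C3: 2-byte form → DF 83.
U+5539: 3-byte form → E5 94 B9.
U+04D7: 2-byte form → D3 97.
Concatenated (23 bytes): F0 9F 96 A2 C2 B2 EB A9 8F E2 9D B9 F0 9F A6 AD DF 83 E5 94 B9 D3 97.

F0 9F 96 A2 C2 B2 EB A9 8F E2 9D B9 F0 9F A6 AD DF 83 E5 94 B9 D3 97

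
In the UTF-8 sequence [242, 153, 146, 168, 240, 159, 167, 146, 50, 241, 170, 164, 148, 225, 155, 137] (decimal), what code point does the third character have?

U+0032

Offset 0: leading byte 0xF2 = 11110010 → 4-byte char #1 = F2 99 92 A8.
Offset 4: leading byte 0xF0 = 11110000 → 4-byte char #2 = F0 9F A7 92.
Offset 8: leading byte 0x32 = 00110010 → 1-byte char #3 = 32.
Leading byte 0x32 = 00110010 matches 0xxxxxxx → 1-byte sequence.
Byte 1: 0x32 = 00110010, payload 0110010 (7 bits).
Concatenate: 0110010 = 0x32 (7 bits → U+0032).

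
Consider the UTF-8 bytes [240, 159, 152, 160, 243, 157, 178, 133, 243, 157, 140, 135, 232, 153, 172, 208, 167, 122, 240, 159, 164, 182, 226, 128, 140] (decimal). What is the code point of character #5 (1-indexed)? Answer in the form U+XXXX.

Offset 0: leading byte 0xF0 = 11110000 → 4-byte char #1 = F0 9F 98 A0.
Offset 4: leading byte 0xF3 = 11110011 → 4-byte char #2 = F3 9D B2 85.
Offset 8: leading byte 0xF3 = 11110011 → 4-byte char #3 = F3 9D 8C 87.
Offset 12: leading byte 0xE8 = 11101000 → 3-byte char #4 = E8 99 AC.
Offset 15: leading byte 0xD0 = 11010000 → 2-byte char #5 = D0 A7.
Leading byte 0xD0 = 11010000 matches 110xxxxx → 2-byte sequence.
Byte 1: 0xD0 = 11010000, payload 10000 (5 bits).
Byte 2: 0xA7 = 10100111 (10xxxxxx ✓), payload 100111.
Concatenate: 10000100111 = 0x427 (11 bits → U+0427).

U+0427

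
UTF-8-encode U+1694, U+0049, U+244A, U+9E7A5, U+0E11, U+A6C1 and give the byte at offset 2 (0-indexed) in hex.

0x94

U+1694 → 3-byte form E1 9A 94 at offsets 0–2.
Offset 2 falls in char 1's range; it's byte 3 of E1 9A 94 = 0x94.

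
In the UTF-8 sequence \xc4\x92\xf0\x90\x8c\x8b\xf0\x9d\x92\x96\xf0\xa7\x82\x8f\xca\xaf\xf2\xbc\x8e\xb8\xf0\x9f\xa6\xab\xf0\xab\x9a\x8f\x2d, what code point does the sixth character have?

U+BC3B8

Offset 0: leading byte 0xC4 = 11000100 → 2-byte char #1 = C4 92.
Offset 2: leading byte 0xF0 = 11110000 → 4-byte char #2 = F0 90 8C 8B.
Offset 6: leading byte 0xF0 = 11110000 → 4-byte char #3 = F0 9D 92 96.
Offset 10: leading byte 0xF0 = 11110000 → 4-byte char #4 = F0 A7 82 8F.
Offset 14: leading byte 0xCA = 11001010 → 2-byte char #5 = CA AF.
Offset 16: leading byte 0xF2 = 11110010 → 4-byte char #6 = F2 BC 8E B8.
Leading byte 0xF2 = 11110010 matches 11110xxx → 4-byte sequence.
Byte 1: 0xF2 = 11110010, payload 010 (3 bits).
Byte 2: 0xBC = 10111100 (10xxxxxx ✓), payload 111100.
Byte 3: 0x8E = 10001110 (10xxxxxx ✓), payload 001110.
Byte 4: 0xB8 = 10111000 (10xxxxxx ✓), payload 111000.
Concatenate: 010111100001110111000 = 0xBC3B8 (21 bits → U+BC3B8).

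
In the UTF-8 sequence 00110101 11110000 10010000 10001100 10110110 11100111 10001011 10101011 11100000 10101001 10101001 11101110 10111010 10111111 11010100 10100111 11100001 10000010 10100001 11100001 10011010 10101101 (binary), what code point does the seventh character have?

U+10A1

Offset 0: leading byte 0x35 = 00110101 → 1-byte char #1 = 35.
Offset 1: leading byte 0xF0 = 11110000 → 4-byte char #2 = F0 90 8C B6.
Offset 5: leading byte 0xE7 = 11100111 → 3-byte char #3 = E7 8B AB.
Offset 8: leading byte 0xE0 = 11100000 → 3-byte char #4 = E0 A9 A9.
Offset 11: leading byte 0xEE = 11101110 → 3-byte char #5 = EE BA BF.
Offset 14: leading byte 0xD4 = 11010100 → 2-byte char #6 = D4 A7.
Offset 16: leading byte 0xE1 = 11100001 → 3-byte char #7 = E1 82 A1.
Leading byte 0xE1 = 11100001 matches 1110xxxx → 3-byte sequence.
Byte 1: 0xE1 = 11100001, payload 0001 (4 bits).
Byte 2: 0x82 = 10000010 (10xxxxxx ✓), payload 000010.
Byte 3: 0xA1 = 10100001 (10xxxxxx ✓), payload 100001.
Concatenate: 0001000010100001 = 0x10A1 (16 bits → U+10A1).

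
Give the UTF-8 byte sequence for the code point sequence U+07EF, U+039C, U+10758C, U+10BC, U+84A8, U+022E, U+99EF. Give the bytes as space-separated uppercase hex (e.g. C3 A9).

U+07EF: 2-byte form → DF AF.
U+039C: 2-byte form → CE 9C.
U+10758C: 4-byte form → F4 87 96 8C.
U+10BC: 3-byte form → E1 82 BC.
U+84A8: 3-byte form → E8 92 A8.
U+022E: 2-byte form → C8 AE.
U+99EF: 3-byte form → E9 A7 AF.
Concatenated (19 bytes): DF AF CE 9C F4 87 96 8C E1 82 BC E8 92 A8 C8 AE E9 A7 AF.

DF AF CE 9C F4 87 96 8C E1 82 BC E8 92 A8 C8 AE E9 A7 AF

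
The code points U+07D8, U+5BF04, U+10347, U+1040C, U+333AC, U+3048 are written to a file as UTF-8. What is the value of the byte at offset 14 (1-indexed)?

0x8C

1-indexed offset 14 is 0-indexed offset 13.
U+07D8 → 2-byte form DF 98 at offsets 0–1.
U+5BF04 → 4-byte form F1 9B BC 84 at offsets 2–5.
U+10347 → 4-byte form F0 90 8D 87 at offsets 6–9.
U+1040C → 4-byte form F0 90 90 8C at offsets 10–13.
Offset 13 falls in char 4's range; it's byte 4 of F0 90 90 8C = 0x8C.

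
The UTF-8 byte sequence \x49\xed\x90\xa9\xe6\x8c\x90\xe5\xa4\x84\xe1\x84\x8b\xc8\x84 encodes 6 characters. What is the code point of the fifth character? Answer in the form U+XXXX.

Offset 0: leading byte 0x49 = 01001001 → 1-byte char #1 = 49.
Offset 1: leading byte 0xED = 11101101 → 3-byte char #2 = ED 90 A9.
Offset 4: leading byte 0xE6 = 11100110 → 3-byte char #3 = E6 8C 90.
Offset 7: leading byte 0xE5 = 11100101 → 3-byte char #4 = E5 A4 84.
Offset 10: leading byte 0xE1 = 11100001 → 3-byte char #5 = E1 84 8B.
Leading byte 0xE1 = 11100001 matches 1110xxxx → 3-byte sequence.
Byte 1: 0xE1 = 11100001, payload 0001 (4 bits).
Byte 2: 0x84 = 10000100 (10xxxxxx ✓), payload 000100.
Byte 3: 0x8B = 10001011 (10xxxxxx ✓), payload 001011.
Concatenate: 0001000100001011 = 0x110B (16 bits → U+110B).

U+110B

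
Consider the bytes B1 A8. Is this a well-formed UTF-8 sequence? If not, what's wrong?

Byte 0xB1 = 10110001 has the form 10xxxxxx — a continuation byte — but there is no preceding leading byte.

invalid (continuation byte with no leading byte)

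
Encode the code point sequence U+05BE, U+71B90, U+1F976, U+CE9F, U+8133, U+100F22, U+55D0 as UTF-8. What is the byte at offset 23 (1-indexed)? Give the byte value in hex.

0x90

1-indexed offset 23 is 0-indexed offset 22.
U+05BE → 2-byte form D6 BE at offsets 0–1.
U+71B90 → 4-byte form F1 B1 AE 90 at offsets 2–5.
U+1F976 → 4-byte form F0 9F A5 B6 at offsets 6–9.
U+CE9F → 3-byte form EC BA 9F at offsets 10–12.
U+8133 → 3-byte form E8 84 B3 at offsets 13–15.
U+100F22 → 4-byte form F4 80 BC A2 at offsets 16–19.
U+55D0 → 3-byte form E5 97 90 at offsets 20–22.
Offset 22 falls in char 7's range; it's byte 3 of E5 97 90 = 0x90.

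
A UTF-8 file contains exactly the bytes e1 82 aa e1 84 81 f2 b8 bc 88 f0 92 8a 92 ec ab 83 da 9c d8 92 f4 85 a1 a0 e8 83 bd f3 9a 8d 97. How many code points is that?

Byte at offset 0: 0xE1 = 11100001 → 3-byte char (#1). Advance 3.
Byte at offset 3: 0xE1 = 11100001 → 3-byte char (#2). Advance 3.
Byte at offset 6: 0xF2 = 11110010 → 4-byte char (#3). Advance 4.
Byte at offset 10: 0xF0 = 11110000 → 4-byte char (#4). Advance 4.
Byte at offset 14: 0xEC = 11101100 → 3-byte char (#5). Advance 3.
Byte at offset 17: 0xDA = 11011010 → 2-byte char (#6). Advance 2.
Byte at offset 19: 0xD8 = 11011000 → 2-byte char (#7). Advance 2.
Byte at offset 21: 0xF4 = 11110100 → 4-byte char (#8). Advance 4.
Byte at offset 25: 0xE8 = 11101000 → 3-byte char (#9). Advance 3.
Byte at offset 28: 0xF3 = 11110011 → 4-byte char (#10). Advance 4.
Reached end at offset 32 after 10 code points.

10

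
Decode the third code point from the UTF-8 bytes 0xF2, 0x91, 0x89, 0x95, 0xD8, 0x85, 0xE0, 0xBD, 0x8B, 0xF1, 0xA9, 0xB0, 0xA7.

U+0F4B

Offset 0: leading byte 0xF2 = 11110010 → 4-byte char #1 = F2 91 89 95.
Offset 4: leading byte 0xD8 = 11011000 → 2-byte char #2 = D8 85.
Offset 6: leading byte 0xE0 = 11100000 → 3-byte char #3 = E0 BD 8B.
Leading byte 0xE0 = 11100000 matches 1110xxxx → 3-byte sequence.
Byte 1: 0xE0 = 11100000, payload 0000 (4 bits).
Byte 2: 0xBD = 10111101 (10xxxxxx ✓), payload 111101.
Byte 3: 0x8B = 10001011 (10xxxxxx ✓), payload 001011.
Concatenate: 0000111101001011 = 0xF4B (16 bits → U+0F4B).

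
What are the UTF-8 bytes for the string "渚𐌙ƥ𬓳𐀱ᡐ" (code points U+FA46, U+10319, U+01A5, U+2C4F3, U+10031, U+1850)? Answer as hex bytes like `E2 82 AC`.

U+FA46: 3-byte form → EF A9 86.
U+10319: 4-byte form → F0 90 8C 99.
U+01A5: 2-byte form → C6 A5.
U+2C4F3: 4-byte form → F0 AC 93 B3.
U+10031: 4-byte form → F0 90 80 B1.
U+1850: 3-byte form → E1 A1 90.
Concatenated (20 bytes): EF A9 86 F0 90 8C 99 C6 A5 F0 AC 93 B3 F0 90 80 B1 E1 A1 90.

EF A9 86 F0 90 8C 99 C6 A5 F0 AC 93 B3 F0 90 80 B1 E1 A1 90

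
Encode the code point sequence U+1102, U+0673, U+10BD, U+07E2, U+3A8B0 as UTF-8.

U+1102: 3-byte form → E1 84 82.
U+0673: 2-byte form → D9 B3.
U+10BD: 3-byte form → E1 82 BD.
U+07E2: 2-byte form → DF A2.
U+3A8B0: 4-byte form → F0 BA A2 B0.
Concatenated (14 bytes): E1 84 82 D9 B3 E1 82 BD DF A2 F0 BA A2 B0.

E1 84 82 D9 B3 E1 82 BD DF A2 F0 BA A2 B0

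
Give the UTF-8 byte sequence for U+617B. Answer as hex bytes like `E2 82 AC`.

E6 85 BB

U+617B = 0x617B = 24955 decimal. In range U+0800–U+FFFF → 3-byte form: 1110xxxx 10xxxxxx 10xxxxxx.
Binary (16 bits): 0110000101111011.
Split 4+6+6: 0110 | 000101 | 111011.
Byte 1: 11100110 = 0xE6.
Byte 2: 10000101 = 0x85.
Byte 3: 10111011 = 0xBB.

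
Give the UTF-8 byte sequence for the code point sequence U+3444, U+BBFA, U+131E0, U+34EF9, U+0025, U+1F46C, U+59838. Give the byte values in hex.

U+3444: 3-byte form → E3 91 84.
U+BBFA: 3-byte form → EB AF BA.
U+131E0: 4-byte form → F0 93 87 A0.
U+34EF9: 4-byte form → F0 B4 BB B9.
U+0025: 1-byte form → 25.
U+1F46C: 4-byte form → F0 9F 91 AC.
U+59838: 4-byte form → F1 99 A0 B8.
Concatenated (23 bytes): E3 91 84 EB AF BA F0 93 87 A0 F0 B4 BB B9 25 F0 9F 91 AC F1 99 A0 B8.

E3 91 84 EB AF BA F0 93 87 A0 F0 B4 BB B9 25 F0 9F 91 AC F1 99 A0 B8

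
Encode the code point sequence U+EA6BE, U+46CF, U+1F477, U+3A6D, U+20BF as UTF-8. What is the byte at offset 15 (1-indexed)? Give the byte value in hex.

1-indexed offset 15 is 0-indexed offset 14.
U+EA6BE → 4-byte form F3 AA 9A BE at offsets 0–3.
U+46CF → 3-byte form E4 9B 8F at offsets 4–6.
U+1F477 → 4-byte form F0 9F 91 B7 at offsets 7–10.
U+3A6D → 3-byte form E3 A9 AD at offsets 11–13.
U+20BF → 3-byte form E2 82 BF at offsets 14–16.
Offset 14 falls in char 5's range; it's byte 1 of E2 82 BF = 0xE2.

0xE2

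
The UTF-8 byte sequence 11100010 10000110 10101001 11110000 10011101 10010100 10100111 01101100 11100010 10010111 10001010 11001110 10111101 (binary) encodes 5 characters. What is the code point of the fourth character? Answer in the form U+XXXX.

Offset 0: leading byte 0xE2 = 11100010 → 3-byte char #1 = E2 86 A9.
Offset 3: leading byte 0xF0 = 11110000 → 4-byte char #2 = F0 9D 94 A7.
Offset 7: leading byte 0x6C = 01101100 → 1-byte char #3 = 6C.
Offset 8: leading byte 0xE2 = 11100010 → 3-byte char #4 = E2 97 8A.
Leading byte 0xE2 = 11100010 matches 1110xxxx → 3-byte sequence.
Byte 1: 0xE2 = 11100010, payload 0010 (4 bits).
Byte 2: 0x97 = 10010111 (10xxxxxx ✓), payload 010111.
Byte 3: 0x8A = 10001010 (10xxxxxx ✓), payload 001010.
Concatenate: 0010010111001010 = 0x25CA (16 bits → U+25CA).

U+25CA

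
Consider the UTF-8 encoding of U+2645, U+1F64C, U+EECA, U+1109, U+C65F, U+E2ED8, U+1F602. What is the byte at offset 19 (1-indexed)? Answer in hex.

0xBB

1-indexed offset 19 is 0-indexed offset 18.
U+2645 → 3-byte form E2 99 85 at offsets 0–2.
U+1F64C → 4-byte form F0 9F 99 8C at offsets 3–6.
U+EECA → 3-byte form EE BB 8A at offsets 7–9.
U+1109 → 3-byte form E1 84 89 at offsets 10–12.
U+C65F → 3-byte form EC 99 9F at offsets 13–15.
U+E2ED8 → 4-byte form F3 A2 BB 98 at offsets 16–19.
Offset 18 falls in char 6's range; it's byte 3 of F3 A2 BB 98 = 0xBB.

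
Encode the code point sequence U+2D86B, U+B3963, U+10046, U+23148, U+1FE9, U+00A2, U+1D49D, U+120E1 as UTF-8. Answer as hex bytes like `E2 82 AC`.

U+2D86B: 4-byte form → F0 AD A1 AB.
U+B3963: 4-byte form → F2 B3 A5 A3.
U+10046: 4-byte form → F0 90 81 86.
U+23148: 4-byte form → F0 A3 85 88.
U+1FE9: 3-byte form → E1 BF A9.
U+00A2: 2-byte form → C2 A2.
U+1D49D: 4-byte form → F0 9D 92 9D.
U+120E1: 4-byte form → F0 92 83 A1.
Concatenated (29 bytes): F0 AD A1 AB F2 B3 A5 A3 F0 90 81 86 F0 A3 85 88 E1 BF A9 C2 A2 F0 9D 92 9D F0 92 83 A1.

F0 AD A1 AB F2 B3 A5 A3 F0 90 81 86 F0 A3 85 88 E1 BF A9 C2 A2 F0 9D 92 9D F0 92 83 A1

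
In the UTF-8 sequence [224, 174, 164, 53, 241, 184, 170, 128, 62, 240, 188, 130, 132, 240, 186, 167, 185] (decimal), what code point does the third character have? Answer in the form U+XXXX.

U+78A80

Offset 0: leading byte 0xE0 = 11100000 → 3-byte char #1 = E0 AE A4.
Offset 3: leading byte 0x35 = 00110101 → 1-byte char #2 = 35.
Offset 4: leading byte 0xF1 = 11110001 → 4-byte char #3 = F1 B8 AA 80.
Leading byte 0xF1 = 11110001 matches 11110xxx → 4-byte sequence.
Byte 1: 0xF1 = 11110001, payload 001 (3 bits).
Byte 2: 0xB8 = 10111000 (10xxxxxx ✓), payload 111000.
Byte 3: 0xAA = 10101010 (10xxxxxx ✓), payload 101010.
Byte 4: 0x80 = 10000000 (10xxxxxx ✓), payload 000000.
Concatenate: 001111000101010000000 = 0x78A80 (21 bits → U+78A80).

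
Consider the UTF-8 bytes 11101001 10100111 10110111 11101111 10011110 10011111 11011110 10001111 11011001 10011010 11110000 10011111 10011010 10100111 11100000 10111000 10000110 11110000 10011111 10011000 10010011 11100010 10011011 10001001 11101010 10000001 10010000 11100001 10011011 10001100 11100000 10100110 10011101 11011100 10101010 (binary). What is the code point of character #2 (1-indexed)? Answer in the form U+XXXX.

Offset 0: leading byte 0xE9 = 11101001 → 3-byte char #1 = E9 A7 B7.
Offset 3: leading byte 0xEF = 11101111 → 3-byte char #2 = EF 9E 9F.
Leading byte 0xEF = 11101111 matches 1110xxxx → 3-byte sequence.
Byte 1: 0xEF = 11101111, payload 1111 (4 bits).
Byte 2: 0x9E = 10011110 (10xxxxxx ✓), payload 011110.
Byte 3: 0x9F = 10011111 (10xxxxxx ✓), payload 011111.
Concatenate: 1111011110011111 = 0xF79F (16 bits → U+F79F).

U+F79F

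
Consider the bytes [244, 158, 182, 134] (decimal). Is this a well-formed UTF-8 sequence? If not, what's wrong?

Leading byte 0xF4 = 11110100 → 4-byte form.
Payload = 0x11ED86, which exceeds U+10FFFF, the maximum Unicode code point. (Leading bytes F5–FF, or F4 followed by ≥ 0x90, are invalid.)

invalid (encodes a value above U+10FFFF)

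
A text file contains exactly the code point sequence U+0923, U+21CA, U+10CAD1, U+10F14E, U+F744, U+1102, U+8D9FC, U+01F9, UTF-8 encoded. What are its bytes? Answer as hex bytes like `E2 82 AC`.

U+0923: 3-byte form → E0 A4 A3.
U+21CA: 3-byte form → E2 87 8A.
U+10CAD1: 4-byte form → F4 8C AB 91.
U+10F14E: 4-byte form → F4 8F 85 8E.
U+F744: 3-byte form → EF 9D 84.
U+1102: 3-byte form → E1 84 82.
U+8D9FC: 4-byte form → F2 8D A7 BC.
U+01F9: 2-byte form → C7 B9.
Concatenated (26 bytes): E0 A4 A3 E2 87 8A F4 8C AB 91 F4 8F 85 8E EF 9D 84 E1 84 82 F2 8D A7 BC C7 B9.

E0 A4 A3 E2 87 8A F4 8C AB 91 F4 8F 85 8E EF 9D 84 E1 84 82 F2 8D A7 BC C7 B9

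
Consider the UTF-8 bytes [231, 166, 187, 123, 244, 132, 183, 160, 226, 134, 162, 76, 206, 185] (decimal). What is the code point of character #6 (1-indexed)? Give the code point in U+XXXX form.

U+03B9

Offset 0: leading byte 0xE7 = 11100111 → 3-byte char #1 = E7 A6 BB.
Offset 3: leading byte 0x7B = 01111011 → 1-byte char #2 = 7B.
Offset 4: leading byte 0xF4 = 11110100 → 4-byte char #3 = F4 84 B7 A0.
Offset 8: leading byte 0xE2 = 11100010 → 3-byte char #4 = E2 86 A2.
Offset 11: leading byte 0x4C = 01001100 → 1-byte char #5 = 4C.
Offset 12: leading byte 0xCE = 11001110 → 2-byte char #6 = CE B9.
Leading byte 0xCE = 11001110 matches 110xxxxx → 2-byte sequence.
Byte 1: 0xCE = 11001110, payload 01110 (5 bits).
Byte 2: 0xB9 = 10111001 (10xxxxxx ✓), payload 111001.
Concatenate: 01110111001 = 0x3B9 (11 bits → U+03B9).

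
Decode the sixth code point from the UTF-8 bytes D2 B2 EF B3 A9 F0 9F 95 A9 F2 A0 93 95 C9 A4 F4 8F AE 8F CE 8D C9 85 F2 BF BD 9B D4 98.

U+10FB8F

Offset 0: leading byte 0xD2 = 11010010 → 2-byte char #1 = D2 B2.
Offset 2: leading byte 0xEF = 11101111 → 3-byte char #2 = EF B3 A9.
Offset 5: leading byte 0xF0 = 11110000 → 4-byte char #3 = F0 9F 95 A9.
Offset 9: leading byte 0xF2 = 11110010 → 4-byte char #4 = F2 A0 93 95.
Offset 13: leading byte 0xC9 = 11001001 → 2-byte char #5 = C9 A4.
Offset 15: leading byte 0xF4 = 11110100 → 4-byte char #6 = F4 8F AE 8F.
Leading byte 0xF4 = 11110100 matches 11110xxx → 4-byte sequence.
Byte 1: 0xF4 = 11110100, payload 100 (3 bits).
Byte 2: 0x8F = 10001111 (10xxxxxx ✓), payload 001111.
Byte 3: 0xAE = 10101110 (10xxxxxx ✓), payload 101110.
Byte 4: 0x8F = 10001111 (10xxxxxx ✓), payload 001111.
Concatenate: 100001111101110001111 = 0x10FB8F (21 bits → U+10FB8F).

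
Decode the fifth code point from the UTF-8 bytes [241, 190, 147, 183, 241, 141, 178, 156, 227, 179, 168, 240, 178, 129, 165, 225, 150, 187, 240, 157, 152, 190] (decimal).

U+15BB

Offset 0: leading byte 0xF1 = 11110001 → 4-byte char #1 = F1 BE 93 B7.
Offset 4: leading byte 0xF1 = 11110001 → 4-byte char #2 = F1 8D B2 9C.
Offset 8: leading byte 0xE3 = 11100011 → 3-byte char #3 = E3 B3 A8.
Offset 11: leading byte 0xF0 = 11110000 → 4-byte char #4 = F0 B2 81 A5.
Offset 15: leading byte 0xE1 = 11100001 → 3-byte char #5 = E1 96 BB.
Leading byte 0xE1 = 11100001 matches 1110xxxx → 3-byte sequence.
Byte 1: 0xE1 = 11100001, payload 0001 (4 bits).
Byte 2: 0x96 = 10010110 (10xxxxxx ✓), payload 010110.
Byte 3: 0xBB = 10111011 (10xxxxxx ✓), payload 111011.
Concatenate: 0001010110111011 = 0x15BB (16 bits → U+15BB).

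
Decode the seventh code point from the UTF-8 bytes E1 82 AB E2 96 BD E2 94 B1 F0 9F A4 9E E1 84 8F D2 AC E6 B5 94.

U+6D54

Offset 0: leading byte 0xE1 = 11100001 → 3-byte char #1 = E1 82 AB.
Offset 3: leading byte 0xE2 = 11100010 → 3-byte char #2 = E2 96 BD.
Offset 6: leading byte 0xE2 = 11100010 → 3-byte char #3 = E2 94 B1.
Offset 9: leading byte 0xF0 = 11110000 → 4-byte char #4 = F0 9F A4 9E.
Offset 13: leading byte 0xE1 = 11100001 → 3-byte char #5 = E1 84 8F.
Offset 16: leading byte 0xD2 = 11010010 → 2-byte char #6 = D2 AC.
Offset 18: leading byte 0xE6 = 11100110 → 3-byte char #7 = E6 B5 94.
Leading byte 0xE6 = 11100110 matches 1110xxxx → 3-byte sequence.
Byte 1: 0xE6 = 11100110, payload 0110 (4 bits).
Byte 2: 0xB5 = 10110101 (10xxxxxx ✓), payload 110101.
Byte 3: 0x94 = 10010100 (10xxxxxx ✓), payload 010100.
Concatenate: 0110110101010100 = 0x6D54 (16 bits → U+6D54).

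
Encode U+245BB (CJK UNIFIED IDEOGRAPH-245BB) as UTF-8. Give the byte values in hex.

U+245BB = 0x245BB = 148923 decimal. In range U+10000–U+10FFFF → 4-byte form: 11110xxx 10xxxxxx 10xxxxxx 10xxxxxx.
Binary (21 bits): 000100100010110111011.
Split 3+6+6+6: 000 | 100100 | 010110 | 111011.
Byte 1: 11110000 = 0xF0.
Byte 2: 10100100 = 0xA4.
Byte 3: 10010110 = 0x96.
Byte 4: 10111011 = 0xBB.

F0 A4 96 BB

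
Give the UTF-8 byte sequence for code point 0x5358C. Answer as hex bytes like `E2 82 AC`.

F1 93 96 8C

U+5358C = 0x5358C = 341388 decimal. In range U+10000–U+10FFFF → 4-byte form: 11110xxx 10xxxxxx 10xxxxxx 10xxxxxx.
Binary (21 bits): 001010011010110001100.
Split 3+6+6+6: 001 | 010011 | 010110 | 001100.
Byte 1: 11110001 = 0xF1.
Byte 2: 10010011 = 0x93.
Byte 3: 10010110 = 0x96.
Byte 4: 10001100 = 0x8C.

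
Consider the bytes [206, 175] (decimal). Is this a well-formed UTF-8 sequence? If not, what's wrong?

Leading byte 0xCE = 11001110 → 2-byte form.
Continuation bytes 0xAF=10101111 all match 10xxxxxx.
Decoded value 0x3AF is ≥ 0x80 (shortest form) and not a surrogate.

valid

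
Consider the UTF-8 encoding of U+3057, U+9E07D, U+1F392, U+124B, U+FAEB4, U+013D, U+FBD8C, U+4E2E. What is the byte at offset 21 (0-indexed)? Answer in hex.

U+3057 → 3-byte form E3 81 97 at offsets 0–2.
U+9E07D → 4-byte form F2 9E 81 BD at offsets 3–6.
U+1F392 → 4-byte form F0 9F 8E 92 at offsets 7–10.
U+124B → 3-byte form E1 89 8B at offsets 11–13.
U+FAEB4 → 4-byte form F3 BA BA B4 at offsets 14–17.
U+013D → 2-byte form C4 BD at offsets 18–19.
U+FBD8C → 4-byte form F3 BB B6 8C at offsets 20–23.
Offset 21 falls in char 7's range; it's byte 2 of F3 BB B6 8C = 0xBB.

0xBB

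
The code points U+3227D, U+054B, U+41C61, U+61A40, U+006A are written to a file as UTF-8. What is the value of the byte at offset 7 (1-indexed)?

1-indexed offset 7 is 0-indexed offset 6.
U+3227D → 4-byte form F0 B2 89 BD at offsets 0–3.
U+054B → 2-byte form D5 8B at offsets 4–5.
U+41C61 → 4-byte form F1 81 B1 A1 at offsets 6–9.
Offset 6 falls in char 3's range; it's byte 1 of F1 81 B1 A1 = 0xF1.

0xF1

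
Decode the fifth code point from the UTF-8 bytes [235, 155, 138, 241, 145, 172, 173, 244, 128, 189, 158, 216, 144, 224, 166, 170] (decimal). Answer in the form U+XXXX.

U+09AA

Offset 0: leading byte 0xEB = 11101011 → 3-byte char #1 = EB 9B 8A.
Offset 3: leading byte 0xF1 = 11110001 → 4-byte char #2 = F1 91 AC AD.
Offset 7: leading byte 0xF4 = 11110100 → 4-byte char #3 = F4 80 BD 9E.
Offset 11: leading byte 0xD8 = 11011000 → 2-byte char #4 = D8 90.
Offset 13: leading byte 0xE0 = 11100000 → 3-byte char #5 = E0 A6 AA.
Leading byte 0xE0 = 11100000 matches 1110xxxx → 3-byte sequence.
Byte 1: 0xE0 = 11100000, payload 0000 (4 bits).
Byte 2: 0xA6 = 10100110 (10xxxxxx ✓), payload 100110.
Byte 3: 0xAA = 10101010 (10xxxxxx ✓), payload 101010.
Concatenate: 0000100110101010 = 0x9AA (16 bits → U+09AA).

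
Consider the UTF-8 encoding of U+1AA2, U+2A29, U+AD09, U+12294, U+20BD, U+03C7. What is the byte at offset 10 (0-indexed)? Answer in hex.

0x92

U+1AA2 → 3-byte form E1 AA A2 at offsets 0–2.
U+2A29 → 3-byte form E2 A8 A9 at offsets 3–5.
U+AD09 → 3-byte form EA B4 89 at offsets 6–8.
U+12294 → 4-byte form F0 92 8A 94 at offsets 9–12.
Offset 10 falls in char 4's range; it's byte 2 of F0 92 8A 94 = 0x92.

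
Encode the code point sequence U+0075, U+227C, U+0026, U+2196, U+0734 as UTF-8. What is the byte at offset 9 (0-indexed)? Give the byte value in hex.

0xB4

U+0075 → 1-byte form 75 at offsets 0–0.
U+227C → 3-byte form E2 89 BC at offsets 1–3.
U+0026 → 1-byte form 26 at offsets 4–4.
U+2196 → 3-byte form E2 86 96 at offsets 5–7.
U+0734 → 2-byte form DC B4 at offsets 8–9.
Offset 9 falls in char 5's range; it's byte 2 of DC B4 = 0xB4.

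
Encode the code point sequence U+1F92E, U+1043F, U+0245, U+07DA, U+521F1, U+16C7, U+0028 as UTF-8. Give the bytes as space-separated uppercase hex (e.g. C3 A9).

F0 9F A4 AE F0 90 90 BF C9 85 DF 9A F1 92 87 B1 E1 9B 87 28

U+1F92E: 4-byte form → F0 9F A4 AE.
U+1043F: 4-byte form → F0 90 90 BF.
U+0245: 2-byte form → C9 85.
U+07DA: 2-byte form → DF 9A.
U+521F1: 4-byte form → F1 92 87 B1.
U+16C7: 3-byte form → E1 9B 87.
U+0028: 1-byte form → 28.
Concatenated (20 bytes): F0 9F A4 AE F0 90 90 BF C9 85 DF 9A F1 92 87 B1 E1 9B 87 28.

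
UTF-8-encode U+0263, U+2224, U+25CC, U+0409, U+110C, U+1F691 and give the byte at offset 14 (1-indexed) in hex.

1-indexed offset 14 is 0-indexed offset 13.
U+0263 → 2-byte form C9 A3 at offsets 0–1.
U+2224 → 3-byte form E2 88 A4 at offsets 2–4.
U+25CC → 3-byte form E2 97 8C at offsets 5–7.
U+0409 → 2-byte form D0 89 at offsets 8–9.
U+110C → 3-byte form E1 84 8C at offsets 10–12.
U+1F691 → 4-byte form F0 9F 9A 91 at offsets 13–16.
Offset 13 falls in char 6's range; it's byte 1 of F0 9F 9A 91 = 0xF0.

0xF0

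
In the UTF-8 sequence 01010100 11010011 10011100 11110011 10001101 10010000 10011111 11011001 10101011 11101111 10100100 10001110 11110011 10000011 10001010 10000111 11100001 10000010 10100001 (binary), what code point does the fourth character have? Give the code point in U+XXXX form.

Offset 0: leading byte 0x54 = 01010100 → 1-byte char #1 = 54.
Offset 1: leading byte 0xD3 = 11010011 → 2-byte char #2 = D3 9C.
Offset 3: leading byte 0xF3 = 11110011 → 4-byte char #3 = F3 8D 90 9F.
Offset 7: leading byte 0xD9 = 11011001 → 2-byte char #4 = D9 AB.
Leading byte 0xD9 = 11011001 matches 110xxxxx → 2-byte sequence.
Byte 1: 0xD9 = 11011001, payload 11001 (5 bits).
Byte 2: 0xAB = 10101011 (10xxxxxx ✓), payload 101011.
Concatenate: 11001101011 = 0x66B (11 bits → U+066B).

U+066B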